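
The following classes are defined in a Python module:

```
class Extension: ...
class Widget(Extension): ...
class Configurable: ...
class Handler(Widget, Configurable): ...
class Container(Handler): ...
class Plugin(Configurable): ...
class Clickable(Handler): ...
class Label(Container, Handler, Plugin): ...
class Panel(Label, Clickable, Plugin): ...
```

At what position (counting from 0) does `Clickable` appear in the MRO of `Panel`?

3

L[Panel] = Panel + merge(L[Label], L[Clickable], L[Plugin], [Label Clickable Plugin])
  take Label:  [Label Container Handler Widget Extension Plugin Configurable object] + [Clickable Handler Widget Extension Configurable object] + [Plugin Configurable object] + [Label Clickable Plugin]
  take Container:  [Container Handler Widget Extension Plugin Configurable object] + [Clickable Handler Widget Extension Configurable object] + [Plugin Configurable object] + [Clickable Plugin]
  take Clickable:  [Handler Widget Extension Plugin Configurable object] + [Clickable Handler Widget Extension Configurable object] + [Plugin Configurable object] + [Clickable Plugin]
  take Handler:  [Handler Widget Extension Plugin Configurable object] + [Handler Widget Extension Configurable object] + [Plugin Configurable object] + [Plugin]
  take Widget:  [Widget Extension Plugin Configurable object] + [Widget Extension Configurable object] + [Plugin Configurable object] + [Plugin]
  take Extension:  [Extension Plugin Configurable object] + [Extension Configurable object] + [Plugin Configurable object] + [Plugin]
  take Plugin:  [Plugin Configurable object] + [Configurable object] + [Plugin Configurable object] + [Plugin]
  take Configurable:  [Configurable object] + [Configurable object] + [Configurable object]
  take object:  [object] + [object] + [object]
MRO: Panel Label Container Clickable Handler Widget Extension Plugin Configurable object
Clickable sits at index 3.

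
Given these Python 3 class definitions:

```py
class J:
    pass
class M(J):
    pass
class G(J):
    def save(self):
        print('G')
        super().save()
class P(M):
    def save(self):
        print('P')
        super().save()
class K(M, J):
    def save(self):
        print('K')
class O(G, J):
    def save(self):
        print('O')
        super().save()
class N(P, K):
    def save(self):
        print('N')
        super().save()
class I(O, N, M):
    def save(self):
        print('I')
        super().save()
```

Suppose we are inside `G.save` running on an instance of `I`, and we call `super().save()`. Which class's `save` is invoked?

L[I] = I + merge(L[O], L[N], L[M], [O N M])
  take O:  [O G J object] + [N P K M J object] + [M J object] + [O N M]
  take G:  [G J object] + [N P K M J object] + [M J object] + [N M]
  take N:  [J object] + [N P K M J object] + [M J object] + [N M]
  take P:  [J object] + [P K M J object] + [M J object] + [M]
  take K:  [J object] + [K M J object] + [M J object] + [M]
  take M:  [J object] + [M J object] + [M J object] + [M]
  take J:  [J object] + [J object] + [J object]
  take object:  [object] + [object] + [object]
MRO: I O G N P K M J object
super() in G.save on a I instance goes to the class after G in I's MRO: N.

N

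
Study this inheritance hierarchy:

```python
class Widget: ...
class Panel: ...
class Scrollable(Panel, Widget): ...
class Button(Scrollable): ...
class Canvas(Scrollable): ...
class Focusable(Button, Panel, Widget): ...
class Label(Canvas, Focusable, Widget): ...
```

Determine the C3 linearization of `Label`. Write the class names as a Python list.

[Label, Canvas, Focusable, Button, Scrollable, Panel, Widget, object]

L[Label] = Label + merge(L[Canvas], L[Focusable], L[Widget], [Canvas Focusable Widget])
  take Canvas:  [Canvas Scrollable Panel Widget object] + [Focusable Button Scrollable Panel Widget object] + [Widget object] + [Canvas Focusable Widget]
  take Focusable:  [Scrollable Panel Widget object] + [Focusable Button Scrollable Panel Widget object] + [Widget object] + [Focusable Widget]
  take Button:  [Scrollable Panel Widget object] + [Button Scrollable Panel Widget object] + [Widget object] + [Widget]
  take Scrollable:  [Scrollable Panel Widget object] + [Scrollable Panel Widget object] + [Widget object] + [Widget]
  take Panel:  [Panel Widget object] + [Panel Widget object] + [Widget object] + [Widget]
  take Widget:  [Widget object] + [Widget object] + [Widget object] + [Widget]
  take object:  [object] + [object] + [object]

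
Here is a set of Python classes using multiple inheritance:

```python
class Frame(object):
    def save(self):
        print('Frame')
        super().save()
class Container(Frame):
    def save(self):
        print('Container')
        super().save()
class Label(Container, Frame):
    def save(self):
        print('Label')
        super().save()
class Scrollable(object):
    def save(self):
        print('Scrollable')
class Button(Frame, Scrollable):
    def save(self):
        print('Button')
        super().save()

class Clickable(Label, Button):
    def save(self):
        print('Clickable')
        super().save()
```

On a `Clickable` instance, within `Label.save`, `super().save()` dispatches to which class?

L[Clickable] = Clickable + merge(L[Label], L[Button], [Label Button])
  take Label:  [Label Container Frame object] + [Button Frame Scrollable object] + [Label Button]
  take Container:  [Container Frame object] + [Button Frame Scrollable object] + [Button]
  take Button:  [Frame object] + [Button Frame Scrollable object] + [Button]
  take Frame:  [Frame object] + [Frame Scrollable object]
  take Scrollable:  [object] + [Scrollable object]
  take object:  [object] + [object]
MRO: Clickable Label Container Button Frame Scrollable object
super() in Label.save on a Clickable instance goes to the class after Label in Clickable's MRO: Container.

Container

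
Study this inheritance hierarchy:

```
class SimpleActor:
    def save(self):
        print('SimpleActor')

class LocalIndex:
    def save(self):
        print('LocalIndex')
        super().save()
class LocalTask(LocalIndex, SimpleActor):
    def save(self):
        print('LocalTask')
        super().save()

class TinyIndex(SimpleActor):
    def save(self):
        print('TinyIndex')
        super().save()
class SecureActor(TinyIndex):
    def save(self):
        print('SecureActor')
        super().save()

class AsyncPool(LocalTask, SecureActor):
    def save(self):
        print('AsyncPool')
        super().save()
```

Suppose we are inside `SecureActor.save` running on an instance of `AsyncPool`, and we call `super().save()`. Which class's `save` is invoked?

TinyIndex

L[AsyncPool] = AsyncPool + merge(L[LocalTask], L[SecureActor], [LocalTask SecureActor])
  take LocalTask:  [LocalTask LocalIndex SimpleActor object] + [SecureActor TinyIndex SimpleActor object] + [LocalTask SecureActor]
  take LocalIndex:  [LocalIndex SimpleActor object] + [SecureActor TinyIndex SimpleActor object] + [SecureActor]
  take SecureActor:  [SimpleActor object] + [SecureActor TinyIndex SimpleActor object] + [SecureActor]
  take TinyIndex:  [SimpleActor object] + [TinyIndex SimpleActor object]
  take SimpleActor:  [SimpleActor object] + [SimpleActor object]
  take object:  [object] + [object]
MRO: AsyncPool LocalTask LocalIndex SecureActor TinyIndex SimpleActor object
super() in SecureActor.save on a AsyncPool instance goes to the class after SecureActor in AsyncPool's MRO: TinyIndex.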